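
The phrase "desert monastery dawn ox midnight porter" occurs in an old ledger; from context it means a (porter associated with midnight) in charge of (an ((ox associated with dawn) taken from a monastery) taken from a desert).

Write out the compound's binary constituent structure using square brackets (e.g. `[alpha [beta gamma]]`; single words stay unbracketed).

Whole compound: head "porter" (specifically "midnight porter"), modifier "desert monastery dawn ox".
Within "desert monastery dawn ox", the head is "ox" (specifically "monastery dawn ox") and the modifier is "desert".
Within "monastery dawn ox", the head is "ox" (specifically "dawn ox") and the modifier is "monastery".
Within "dawn ox", the head is "ox" and the modifier is "dawn".
Within "midnight porter", the head is "porter" and the modifier is "midnight".
Assembled: [[desert [monastery [dawn ox]]] [midnight porter]].

[[desert [monastery [dawn ox]]] [midnight porter]]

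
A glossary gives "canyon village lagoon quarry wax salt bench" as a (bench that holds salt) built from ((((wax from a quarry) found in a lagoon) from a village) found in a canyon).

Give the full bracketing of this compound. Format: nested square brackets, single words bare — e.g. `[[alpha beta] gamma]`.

Overall it is a kind of bench (specifically "salt bench"); the modifier is "canyon village lagoon quarry wax".
Within "canyon village lagoon quarry wax", the head is "wax" (specifically "village lagoon quarry wax") and the modifier is "canyon".
Within "village lagoon quarry wax", the head is "wax" (specifically "lagoon quarry wax") and the modifier is "village".
Within "lagoon quarry wax", the head is "wax" (specifically "quarry wax") and the modifier is "lagoon".
Within "quarry wax", the head is "wax" and the modifier is "quarry".
Within "salt bench", the head is "bench" and the modifier is "salt".
So the structure is [[canyon [village [lagoon [quarry wax]]]] [salt bench]].

[[canyon [village [lagoon [quarry wax]]]] [salt bench]]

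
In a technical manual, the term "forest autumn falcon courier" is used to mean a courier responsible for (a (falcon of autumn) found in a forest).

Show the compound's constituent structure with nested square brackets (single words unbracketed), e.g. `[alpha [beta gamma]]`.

The outermost head in the paraphrase is "courier", modified by "forest autumn falcon".
Within "forest autumn falcon", the head is "falcon" (specifically "autumn falcon") and the modifier is "forest".
Within "autumn falcon", the head is "falcon" and the modifier is "autumn".
Putting it together: [[forest [autumn falcon]] courier].

[[forest [autumn falcon]] courier]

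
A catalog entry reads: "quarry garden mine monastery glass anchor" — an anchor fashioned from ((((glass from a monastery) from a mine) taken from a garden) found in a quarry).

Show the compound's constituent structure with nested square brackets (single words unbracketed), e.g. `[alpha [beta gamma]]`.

[[quarry [garden [mine [monastery glass]]]] anchor]

Whole compound: head "anchor", modifier "quarry garden mine monastery glass".
Within "quarry garden mine monastery glass", the head is "glass" (specifically "garden mine monastery glass") and the modifier is "quarry".
Within "garden mine monastery glass", the head is "glass" (specifically "mine monastery glass") and the modifier is "garden".
Within "mine monastery glass", the head is "glass" (specifically "monastery glass") and the modifier is "mine".
Within "monastery glass", the head is "glass" and the modifier is "monastery".
So the structure is [[quarry [garden [mine [monastery glass]]]] anchor].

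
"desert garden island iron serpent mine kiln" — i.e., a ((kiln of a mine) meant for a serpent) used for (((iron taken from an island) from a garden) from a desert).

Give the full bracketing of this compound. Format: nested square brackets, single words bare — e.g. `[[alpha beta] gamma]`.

[[desert [garden [island iron]]] [serpent [mine kiln]]]

At the top level: head "kiln" (specifically "serpent mine kiln"); modifier "desert garden island iron".
"desert garden island iron" → head "iron" (specifically "garden island iron"), modifier "desert".
"garden island iron" → head "iron" (specifically "island iron"), modifier "garden".
"island iron" → head "iron", modifier "island".
"serpent mine kiln" → head "kiln" (specifically "mine kiln"), modifier "serpent".
"mine kiln" → head "kiln", modifier "mine".
Assembled: [[desert [garden [island iron]]] [serpent [mine kiln]]].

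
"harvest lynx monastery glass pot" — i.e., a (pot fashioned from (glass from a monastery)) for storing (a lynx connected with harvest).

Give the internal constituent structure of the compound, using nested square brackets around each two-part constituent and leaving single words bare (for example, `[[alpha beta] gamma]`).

Overall it is a kind of pot (specifically "monastery glass pot"); the modifier is "harvest lynx".
Inside "harvest lynx": head "lynx", modifier "harvest".
Inside "monastery glass pot": head "pot", modifier "monastery glass".
Inside "monastery glass": head "glass", modifier "monastery".
Putting it together: [[harvest lynx] [[monastery glass] pot]].

[[harvest lynx] [[monastery glass] pot]]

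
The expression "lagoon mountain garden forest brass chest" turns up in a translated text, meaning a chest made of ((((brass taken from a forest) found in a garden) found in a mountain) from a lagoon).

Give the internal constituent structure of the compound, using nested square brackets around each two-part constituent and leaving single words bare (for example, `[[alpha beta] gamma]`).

Whole compound: head "chest", modifier "lagoon mountain garden forest brass".
"lagoon mountain garden forest brass" → head "brass" (specifically "mountain garden forest brass"), modifier "lagoon".
"mountain garden forest brass" → head "brass" (specifically "garden forest brass"), modifier "mountain".
"garden forest brass" → head "brass" (specifically "forest brass"), modifier "garden".
"forest brass" → head "brass", modifier "forest".
So the structure is [[lagoon [mountain [garden [forest brass]]]] chest].

[[lagoon [mountain [garden [forest brass]]]] chest]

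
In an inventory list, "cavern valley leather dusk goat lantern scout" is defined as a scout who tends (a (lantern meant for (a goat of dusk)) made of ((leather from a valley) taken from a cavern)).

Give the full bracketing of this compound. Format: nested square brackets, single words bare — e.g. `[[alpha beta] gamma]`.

[[[cavern [valley leather]] [[dusk goat] lantern]] scout]

Overall it is a kind of scout; the modifier is "cavern valley leather dusk goat lantern".
Inside "cavern valley leather dusk goat lantern": head "lantern" (specifically "dusk goat lantern"), modifier "cavern valley leather".
Inside "cavern valley leather": head "leather" (specifically "valley leather"), modifier "cavern".
Inside "valley leather": head "leather", modifier "valley".
Inside "dusk goat lantern": head "lantern", modifier "dusk goat".
Inside "dusk goat": head "goat", modifier "dusk".
Assembled: [[[cavern [valley leather]] [[dusk goat] lantern]] scout].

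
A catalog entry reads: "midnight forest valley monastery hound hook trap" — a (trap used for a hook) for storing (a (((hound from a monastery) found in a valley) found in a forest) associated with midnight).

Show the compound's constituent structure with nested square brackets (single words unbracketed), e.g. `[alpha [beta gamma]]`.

At the top level: head "trap" (specifically "hook trap"); modifier "midnight forest valley monastery hound".
Inside "midnight forest valley monastery hound": head "hound" (specifically "forest valley monastery hound"), modifier "midnight".
Inside "forest valley monastery hound": head "hound" (specifically "valley monastery hound"), modifier "forest".
Inside "valley monastery hound": head "hound" (specifically "monastery hound"), modifier "valley".
Inside "monastery hound": head "hound", modifier "monastery".
Inside "hook trap": head "trap", modifier "hook".
Assembled: [[midnight [forest [valley [monastery hound]]]] [hook trap]].

[[midnight [forest [valley [monastery hound]]]] [hook trap]]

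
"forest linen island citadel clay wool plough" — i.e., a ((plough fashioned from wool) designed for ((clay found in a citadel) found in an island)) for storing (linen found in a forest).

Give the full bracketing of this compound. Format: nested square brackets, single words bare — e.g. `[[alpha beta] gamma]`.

Whole compound: head "plough" (specifically "island citadel clay wool plough"), modifier "forest linen".
"forest linen" → head "linen", modifier "forest".
"island citadel clay wool plough" → head "plough" (specifically "wool plough"), modifier "island citadel clay".
"island citadel clay" → head "clay" (specifically "citadel clay"), modifier "island".
"citadel clay" → head "clay", modifier "citadel".
"wool plough" → head "plough", modifier "wool".
Putting it together: [[forest linen] [[island [citadel clay]] [wool plough]]].

[[forest linen] [[island [citadel clay]] [wool plough]]]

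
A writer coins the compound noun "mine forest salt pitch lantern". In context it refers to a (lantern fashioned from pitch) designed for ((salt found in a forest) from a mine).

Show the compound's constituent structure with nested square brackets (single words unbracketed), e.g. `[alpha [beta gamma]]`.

Whole compound: head "lantern" (specifically "pitch lantern"), modifier "mine forest salt".
Inside "mine forest salt": head "salt" (specifically "forest salt"), modifier "mine".
Inside "forest salt": head "salt", modifier "forest".
Inside "pitch lantern": head "lantern", modifier "pitch".
So the structure is [[mine [forest salt]] [pitch lantern]].

[[mine [forest salt]] [pitch lantern]]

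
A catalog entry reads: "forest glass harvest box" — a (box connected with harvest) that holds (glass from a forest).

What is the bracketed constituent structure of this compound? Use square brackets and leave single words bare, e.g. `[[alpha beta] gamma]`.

Overall it is a kind of box (specifically "harvest box"); the modifier is "forest glass".
Within "forest glass", the head is "glass" and the modifier is "forest".
Within "harvest box", the head is "box" and the modifier is "harvest".
Putting it together: [[forest glass] [harvest box]].

[[forest glass] [harvest box]]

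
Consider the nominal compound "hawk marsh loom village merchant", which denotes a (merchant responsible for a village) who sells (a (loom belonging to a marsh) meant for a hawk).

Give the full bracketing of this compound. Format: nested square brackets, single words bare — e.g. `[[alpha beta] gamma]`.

Whole compound: head "merchant" (specifically "village merchant"), modifier "hawk marsh loom".
Within "hawk marsh loom", the head is "loom" (specifically "marsh loom") and the modifier is "hawk".
Within "marsh loom", the head is "loom" and the modifier is "marsh".
Within "village merchant", the head is "merchant" and the modifier is "village".
So the structure is [[hawk [marsh loom]] [village merchant]].

[[hawk [marsh loom]] [village merchant]]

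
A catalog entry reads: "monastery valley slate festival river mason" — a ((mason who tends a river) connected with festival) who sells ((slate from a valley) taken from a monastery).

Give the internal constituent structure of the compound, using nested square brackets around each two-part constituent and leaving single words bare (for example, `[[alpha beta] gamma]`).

[[monastery [valley slate]] [festival [river mason]]]

At the top level: head "mason" (specifically "festival river mason"); modifier "monastery valley slate".
Inside "monastery valley slate": head "slate" (specifically "valley slate"), modifier "monastery".
Inside "valley slate": head "slate", modifier "valley".
Inside "festival river mason": head "mason" (specifically "river mason"), modifier "festival".
Inside "river mason": head "mason", modifier "river".
So the structure is [[monastery [valley slate]] [festival [river mason]]].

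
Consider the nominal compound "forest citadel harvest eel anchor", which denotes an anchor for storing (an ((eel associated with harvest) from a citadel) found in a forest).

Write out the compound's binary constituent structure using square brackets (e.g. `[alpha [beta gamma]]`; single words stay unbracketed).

[[forest [citadel [harvest eel]]] anchor]

Overall it is a kind of anchor; the modifier is "forest citadel harvest eel".
"forest citadel harvest eel" → head "eel" (specifically "citadel harvest eel"), modifier "forest".
"citadel harvest eel" → head "eel" (specifically "harvest eel"), modifier "citadel".
"harvest eel" → head "eel", modifier "harvest".
So the structure is [[forest [citadel [harvest eel]]] anchor].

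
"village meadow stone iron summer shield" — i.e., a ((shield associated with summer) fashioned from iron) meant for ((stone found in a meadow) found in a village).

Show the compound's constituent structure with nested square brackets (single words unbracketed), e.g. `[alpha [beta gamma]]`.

Overall it is a kind of shield (specifically "iron summer shield"); the modifier is "village meadow stone".
Inside "village meadow stone": head "stone" (specifically "meadow stone"), modifier "village".
Inside "meadow stone": head "stone", modifier "meadow".
Inside "iron summer shield": head "shield" (specifically "summer shield"), modifier "iron".
Inside "summer shield": head "shield", modifier "summer".
So the structure is [[village [meadow stone]] [iron [summer shield]]].

[[village [meadow stone]] [iron [summer shield]]]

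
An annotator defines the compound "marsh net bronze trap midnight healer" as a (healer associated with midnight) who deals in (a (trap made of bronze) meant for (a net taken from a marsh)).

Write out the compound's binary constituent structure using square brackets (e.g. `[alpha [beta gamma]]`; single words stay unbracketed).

[[[marsh net] [bronze trap]] [midnight healer]]

At the top level: head "healer" (specifically "midnight healer"); modifier "marsh net bronze trap".
Inside "marsh net bronze trap": head "trap" (specifically "bronze trap"), modifier "marsh net".
Inside "marsh net": head "net", modifier "marsh".
Inside "bronze trap": head "trap", modifier "bronze".
Inside "midnight healer": head "healer", modifier "midnight".
So the structure is [[[marsh net] [bronze trap]] [midnight healer]].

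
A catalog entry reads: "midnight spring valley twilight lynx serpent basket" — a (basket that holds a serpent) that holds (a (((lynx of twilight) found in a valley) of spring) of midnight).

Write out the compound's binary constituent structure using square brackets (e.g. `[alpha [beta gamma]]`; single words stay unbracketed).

[[midnight [spring [valley [twilight lynx]]]] [serpent basket]]

Whole compound: head "basket" (specifically "serpent basket"), modifier "midnight spring valley twilight lynx".
Inside "midnight spring valley twilight lynx": head "lynx" (specifically "spring valley twilight lynx"), modifier "midnight".
Inside "spring valley twilight lynx": head "lynx" (specifically "valley twilight lynx"), modifier "spring".
Inside "valley twilight lynx": head "lynx" (specifically "twilight lynx"), modifier "valley".
Inside "twilight lynx": head "lynx", modifier "twilight".
Inside "serpent basket": head "basket", modifier "serpent".
Assembled: [[midnight [spring [valley [twilight lynx]]]] [serpent basket]].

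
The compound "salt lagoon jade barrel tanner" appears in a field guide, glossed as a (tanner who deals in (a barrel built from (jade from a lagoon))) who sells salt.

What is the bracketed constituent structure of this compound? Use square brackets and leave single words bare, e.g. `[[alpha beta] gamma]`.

[salt [[[lagoon jade] barrel] tanner]]

At the top level: head "tanner" (specifically "lagoon jade barrel tanner"); modifier "salt".
Within "lagoon jade barrel tanner", the head is "tanner" and the modifier is "lagoon jade barrel".
Within "lagoon jade barrel", the head is "barrel" and the modifier is "lagoon jade".
Within "lagoon jade", the head is "jade" and the modifier is "lagoon".
So the structure is [salt [[[lagoon jade] barrel] tanner]].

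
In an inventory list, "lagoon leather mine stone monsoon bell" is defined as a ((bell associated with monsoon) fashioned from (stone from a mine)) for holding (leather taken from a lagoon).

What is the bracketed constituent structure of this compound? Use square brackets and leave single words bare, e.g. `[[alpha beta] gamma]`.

The outermost head in the paraphrase is "bell" (specifically "mine stone monsoon bell"), modified by "lagoon leather".
Within "lagoon leather", the head is "leather" and the modifier is "lagoon".
Within "mine stone monsoon bell", the head is "bell" (specifically "monsoon bell") and the modifier is "mine stone".
Within "mine stone", the head is "stone" and the modifier is "mine".
Within "monsoon bell", the head is "bell" and the modifier is "monsoon".
Putting it together: [[lagoon leather] [[mine stone] [monsoon bell]]].

[[lagoon leather] [[mine stone] [monsoon bell]]]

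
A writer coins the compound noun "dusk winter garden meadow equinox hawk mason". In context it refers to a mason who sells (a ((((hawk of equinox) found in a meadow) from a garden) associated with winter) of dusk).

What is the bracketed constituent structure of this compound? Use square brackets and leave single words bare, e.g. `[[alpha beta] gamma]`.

Whole compound: head "mason", modifier "dusk winter garden meadow equinox hawk".
Within "dusk winter garden meadow equinox hawk", the head is "hawk" (specifically "winter garden meadow equinox hawk") and the modifier is "dusk".
Within "winter garden meadow equinox hawk", the head is "hawk" (specifically "garden meadow equinox hawk") and the modifier is "winter".
Within "garden meadow equinox hawk", the head is "hawk" (specifically "meadow equinox hawk") and the modifier is "garden".
Within "meadow equinox hawk", the head is "hawk" (specifically "equinox hawk") and the modifier is "meadow".
Within "equinox hawk", the head is "hawk" and the modifier is "equinox".
Assembled: [[dusk [winter [garden [meadow [equinox hawk]]]]] mason].

[[dusk [winter [garden [meadow [equinox hawk]]]]] mason]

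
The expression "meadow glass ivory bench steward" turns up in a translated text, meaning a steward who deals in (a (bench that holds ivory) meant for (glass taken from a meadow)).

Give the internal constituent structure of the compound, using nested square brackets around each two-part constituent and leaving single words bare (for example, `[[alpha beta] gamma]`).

Overall it is a kind of steward; the modifier is "meadow glass ivory bench".
Inside "meadow glass ivory bench": head "bench" (specifically "ivory bench"), modifier "meadow glass".
Inside "meadow glass": head "glass", modifier "meadow".
Inside "ivory bench": head "bench", modifier "ivory".
Assembled: [[[meadow glass] [ivory bench]] steward].

[[[meadow glass] [ivory bench]] steward]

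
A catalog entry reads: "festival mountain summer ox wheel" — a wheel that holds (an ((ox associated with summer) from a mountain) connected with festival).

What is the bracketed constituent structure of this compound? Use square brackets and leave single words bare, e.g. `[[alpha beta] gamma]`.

[[festival [mountain [summer ox]]] wheel]

Whole compound: head "wheel", modifier "festival mountain summer ox".
"festival mountain summer ox" → head "ox" (specifically "mountain summer ox"), modifier "festival".
"mountain summer ox" → head "ox" (specifically "summer ox"), modifier "mountain".
"summer ox" → head "ox", modifier "summer".
Putting it together: [[festival [mountain [summer ox]]] wheel].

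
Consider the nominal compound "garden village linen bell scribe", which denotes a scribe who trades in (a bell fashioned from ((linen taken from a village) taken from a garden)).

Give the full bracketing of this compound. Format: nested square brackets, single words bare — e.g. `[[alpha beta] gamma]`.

Overall it is a kind of scribe; the modifier is "garden village linen bell".
Within "garden village linen bell", the head is "bell" and the modifier is "garden village linen".
Within "garden village linen", the head is "linen" (specifically "village linen") and the modifier is "garden".
Within "village linen", the head is "linen" and the modifier is "village".
So the structure is [[[garden [village linen]] bell] scribe].

[[[garden [village linen]] bell] scribe]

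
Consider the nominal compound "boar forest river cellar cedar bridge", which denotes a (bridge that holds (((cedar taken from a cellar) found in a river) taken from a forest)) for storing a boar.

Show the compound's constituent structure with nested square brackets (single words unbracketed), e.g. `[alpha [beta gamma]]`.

At the top level: head "bridge" (specifically "forest river cellar cedar bridge"); modifier "boar".
Within "forest river cellar cedar bridge", the head is "bridge" and the modifier is "forest river cellar cedar".
Within "forest river cellar cedar", the head is "cedar" (specifically "river cellar cedar") and the modifier is "forest".
Within "river cellar cedar", the head is "cedar" (specifically "cellar cedar") and the modifier is "river".
Within "cellar cedar", the head is "cedar" and the modifier is "cellar".
Assembled: [boar [[forest [river [cellar cedar]]] bridge]].

[boar [[forest [river [cellar cedar]]] bridge]]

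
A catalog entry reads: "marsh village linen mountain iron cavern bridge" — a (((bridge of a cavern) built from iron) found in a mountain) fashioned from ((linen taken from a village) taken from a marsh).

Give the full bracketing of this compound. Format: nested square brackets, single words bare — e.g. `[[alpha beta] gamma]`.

[[marsh [village linen]] [mountain [iron [cavern bridge]]]]

Overall it is a kind of bridge (specifically "mountain iron cavern bridge"); the modifier is "marsh village linen".
"marsh village linen" → head "linen" (specifically "village linen"), modifier "marsh".
"village linen" → head "linen", modifier "village".
"mountain iron cavern bridge" → head "bridge" (specifically "iron cavern bridge"), modifier "mountain".
"iron cavern bridge" → head "bridge" (specifically "cavern bridge"), modifier "iron".
"cavern bridge" → head "bridge", modifier "cavern".
So the structure is [[marsh [village linen]] [mountain [iron [cavern bridge]]]].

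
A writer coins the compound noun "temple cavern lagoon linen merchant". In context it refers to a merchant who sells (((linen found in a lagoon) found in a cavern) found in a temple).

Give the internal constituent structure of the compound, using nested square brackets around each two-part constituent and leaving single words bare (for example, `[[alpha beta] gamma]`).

At the top level: head "merchant"; modifier "temple cavern lagoon linen".
"temple cavern lagoon linen" → head "linen" (specifically "cavern lagoon linen"), modifier "temple".
"cavern lagoon linen" → head "linen" (specifically "lagoon linen"), modifier "cavern".
"lagoon linen" → head "linen", modifier "lagoon".
Putting it together: [[temple [cavern [lagoon linen]]] merchant].

[[temple [cavern [lagoon linen]]] merchant]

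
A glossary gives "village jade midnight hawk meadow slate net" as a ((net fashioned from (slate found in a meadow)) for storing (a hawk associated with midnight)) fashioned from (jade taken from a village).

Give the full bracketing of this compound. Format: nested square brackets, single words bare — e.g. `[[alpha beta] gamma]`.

[[village jade] [[midnight hawk] [[meadow slate] net]]]

The outermost head in the paraphrase is "net" (specifically "midnight hawk meadow slate net"), modified by "village jade".
Inside "village jade": head "jade", modifier "village".
Inside "midnight hawk meadow slate net": head "net" (specifically "meadow slate net"), modifier "midnight hawk".
Inside "midnight hawk": head "hawk", modifier "midnight".
Inside "meadow slate net": head "net", modifier "meadow slate".
Inside "meadow slate": head "slate", modifier "meadow".
So the structure is [[village jade] [[midnight hawk] [[meadow slate] net]]].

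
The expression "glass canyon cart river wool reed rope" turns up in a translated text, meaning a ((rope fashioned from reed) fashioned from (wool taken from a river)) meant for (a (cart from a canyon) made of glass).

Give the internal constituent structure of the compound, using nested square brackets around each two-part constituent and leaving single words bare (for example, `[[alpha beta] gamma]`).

At the top level: head "rope" (specifically "river wool reed rope"); modifier "glass canyon cart".
Inside "glass canyon cart": head "cart" (specifically "canyon cart"), modifier "glass".
Inside "canyon cart": head "cart", modifier "canyon".
Inside "river wool reed rope": head "rope" (specifically "reed rope"), modifier "river wool".
Inside "river wool": head "wool", modifier "river".
Inside "reed rope": head "rope", modifier "reed".
So the structure is [[glass [canyon cart]] [[river wool] [reed rope]]].

[[glass [canyon cart]] [[river wool] [reed rope]]]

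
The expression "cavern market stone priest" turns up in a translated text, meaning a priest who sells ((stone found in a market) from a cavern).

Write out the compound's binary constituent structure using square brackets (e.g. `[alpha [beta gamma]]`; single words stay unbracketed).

Overall it is a kind of priest; the modifier is "cavern market stone".
Inside "cavern market stone": head "stone" (specifically "market stone"), modifier "cavern".
Inside "market stone": head "stone", modifier "market".
So the structure is [[cavern [market stone]] priest].

[[cavern [market stone]] priest]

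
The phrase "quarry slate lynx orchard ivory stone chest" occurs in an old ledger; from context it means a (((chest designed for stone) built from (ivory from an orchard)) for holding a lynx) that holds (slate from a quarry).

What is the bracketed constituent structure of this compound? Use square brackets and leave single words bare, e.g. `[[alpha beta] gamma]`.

At the top level: head "chest" (specifically "lynx orchard ivory stone chest"); modifier "quarry slate".
Within "quarry slate", the head is "slate" and the modifier is "quarry".
Within "lynx orchard ivory stone chest", the head is "chest" (specifically "orchard ivory stone chest") and the modifier is "lynx".
Within "orchard ivory stone chest", the head is "chest" (specifically "stone chest") and the modifier is "orchard ivory".
Within "orchard ivory", the head is "ivory" and the modifier is "orchard".
Within "stone chest", the head is "chest" and the modifier is "stone".
So the structure is [[quarry slate] [lynx [[orchard ivory] [stone chest]]]].

[[quarry slate] [lynx [[orchard ivory] [stone chest]]]]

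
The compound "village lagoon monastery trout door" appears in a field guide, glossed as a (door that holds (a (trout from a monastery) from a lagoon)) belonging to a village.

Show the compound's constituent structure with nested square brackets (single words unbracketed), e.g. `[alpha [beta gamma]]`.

The outermost head in the paraphrase is "door" (specifically "lagoon monastery trout door"), modified by "village".
Inside "lagoon monastery trout door": head "door", modifier "lagoon monastery trout".
Inside "lagoon monastery trout": head "trout" (specifically "monastery trout"), modifier "lagoon".
Inside "monastery trout": head "trout", modifier "monastery".
Assembled: [village [[lagoon [monastery trout]] door]].

[village [[lagoon [monastery trout]] door]]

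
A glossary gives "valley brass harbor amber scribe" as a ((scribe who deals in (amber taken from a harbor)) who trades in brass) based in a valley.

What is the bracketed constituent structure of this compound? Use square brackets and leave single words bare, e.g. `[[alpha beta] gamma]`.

[valley [brass [[harbor amber] scribe]]]

Overall it is a kind of scribe (specifically "brass harbor amber scribe"); the modifier is "valley".
Inside "brass harbor amber scribe": head "scribe" (specifically "harbor amber scribe"), modifier "brass".
Inside "harbor amber scribe": head "scribe", modifier "harbor amber".
Inside "harbor amber": head "amber", modifier "harbor".
Putting it together: [valley [brass [[harbor amber] scribe]]].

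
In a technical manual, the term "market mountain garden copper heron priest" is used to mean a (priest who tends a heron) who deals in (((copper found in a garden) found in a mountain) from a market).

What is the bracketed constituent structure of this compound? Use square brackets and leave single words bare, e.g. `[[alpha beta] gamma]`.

[[market [mountain [garden copper]]] [heron priest]]

At the top level: head "priest" (specifically "heron priest"); modifier "market mountain garden copper".
"market mountain garden copper" → head "copper" (specifically "mountain garden copper"), modifier "market".
"mountain garden copper" → head "copper" (specifically "garden copper"), modifier "mountain".
"garden copper" → head "copper", modifier "garden".
"heron priest" → head "priest", modifier "heron".
Assembled: [[market [mountain [garden copper]]] [heron priest]].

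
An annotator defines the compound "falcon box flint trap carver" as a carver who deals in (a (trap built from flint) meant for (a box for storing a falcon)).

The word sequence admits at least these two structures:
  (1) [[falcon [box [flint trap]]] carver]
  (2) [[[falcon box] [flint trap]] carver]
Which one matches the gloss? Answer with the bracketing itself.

[[[falcon box] [flint trap]] carver]

The paraphrase's head is the "carver" part ("carver"); its modifier is "falcon box flint trap".
That top-level split, carried through the inner groups, gives [[[falcon box] [flint trap]] carver].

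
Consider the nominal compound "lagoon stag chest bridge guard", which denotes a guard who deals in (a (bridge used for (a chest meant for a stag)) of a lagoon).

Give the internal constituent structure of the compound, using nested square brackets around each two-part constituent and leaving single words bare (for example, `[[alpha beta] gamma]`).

[[lagoon [[stag chest] bridge]] guard]

At the top level: head "guard"; modifier "lagoon stag chest bridge".
Within "lagoon stag chest bridge", the head is "bridge" (specifically "stag chest bridge") and the modifier is "lagoon".
Within "stag chest bridge", the head is "bridge" and the modifier is "stag chest".
Within "stag chest", the head is "chest" and the modifier is "stag".
Assembled: [[lagoon [[stag chest] bridge]] guard].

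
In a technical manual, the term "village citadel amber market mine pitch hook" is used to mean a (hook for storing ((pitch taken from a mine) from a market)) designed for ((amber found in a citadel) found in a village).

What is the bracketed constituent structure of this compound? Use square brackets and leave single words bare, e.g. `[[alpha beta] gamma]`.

The outermost head in the paraphrase is "hook" (specifically "market mine pitch hook"), modified by "village citadel amber".
Inside "village citadel amber": head "amber" (specifically "citadel amber"), modifier "village".
Inside "citadel amber": head "amber", modifier "citadel".
Inside "market mine pitch hook": head "hook", modifier "market mine pitch".
Inside "market mine pitch": head "pitch" (specifically "mine pitch"), modifier "market".
Inside "mine pitch": head "pitch", modifier "mine".
Putting it together: [[village [citadel amber]] [[market [mine pitch]] hook]].

[[village [citadel amber]] [[market [mine pitch]] hook]]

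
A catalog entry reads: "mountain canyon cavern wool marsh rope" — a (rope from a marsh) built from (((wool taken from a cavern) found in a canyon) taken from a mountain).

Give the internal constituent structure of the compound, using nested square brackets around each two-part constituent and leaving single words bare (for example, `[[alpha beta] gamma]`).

[[mountain [canyon [cavern wool]]] [marsh rope]]

Whole compound: head "rope" (specifically "marsh rope"), modifier "mountain canyon cavern wool".
Within "mountain canyon cavern wool", the head is "wool" (specifically "canyon cavern wool") and the modifier is "mountain".
Within "canyon cavern wool", the head is "wool" (specifically "cavern wool") and the modifier is "canyon".
Within "cavern wool", the head is "wool" and the modifier is "cavern".
Within "marsh rope", the head is "rope" and the modifier is "marsh".
So the structure is [[mountain [canyon [cavern wool]]] [marsh rope]].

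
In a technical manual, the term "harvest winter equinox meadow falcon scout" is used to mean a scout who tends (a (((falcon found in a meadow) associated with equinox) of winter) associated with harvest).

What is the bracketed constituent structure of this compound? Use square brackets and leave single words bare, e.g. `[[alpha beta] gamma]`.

Whole compound: head "scout", modifier "harvest winter equinox meadow falcon".
Within "harvest winter equinox meadow falcon", the head is "falcon" (specifically "winter equinox meadow falcon") and the modifier is "harvest".
Within "winter equinox meadow falcon", the head is "falcon" (specifically "equinox meadow falcon") and the modifier is "winter".
Within "equinox meadow falcon", the head is "falcon" (specifically "meadow falcon") and the modifier is "equinox".
Within "meadow falcon", the head is "falcon" and the modifier is "meadow".
Putting it together: [[harvest [winter [equinox [meadow falcon]]]] scout].

[[harvest [winter [equinox [meadow falcon]]]] scout]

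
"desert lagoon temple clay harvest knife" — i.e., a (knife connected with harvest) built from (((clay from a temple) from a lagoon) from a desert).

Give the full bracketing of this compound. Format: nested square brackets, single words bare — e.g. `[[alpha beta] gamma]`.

Overall it is a kind of knife (specifically "harvest knife"); the modifier is "desert lagoon temple clay".
"desert lagoon temple clay" → head "clay" (specifically "lagoon temple clay"), modifier "desert".
"lagoon temple clay" → head "clay" (specifically "temple clay"), modifier "lagoon".
"temple clay" → head "clay", modifier "temple".
"harvest knife" → head "knife", modifier "harvest".
Assembled: [[desert [lagoon [temple clay]]] [harvest knife]].

[[desert [lagoon [temple clay]]] [harvest knife]]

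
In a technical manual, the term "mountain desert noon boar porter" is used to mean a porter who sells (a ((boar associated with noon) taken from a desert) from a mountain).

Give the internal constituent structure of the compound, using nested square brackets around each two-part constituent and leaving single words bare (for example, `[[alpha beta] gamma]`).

[[mountain [desert [noon boar]]] porter]

The outermost head in the paraphrase is "porter", modified by "mountain desert noon boar".
Inside "mountain desert noon boar": head "boar" (specifically "desert noon boar"), modifier "mountain".
Inside "desert noon boar": head "boar" (specifically "noon boar"), modifier "desert".
Inside "noon boar": head "boar", modifier "noon".
So the structure is [[mountain [desert [noon boar]]] porter].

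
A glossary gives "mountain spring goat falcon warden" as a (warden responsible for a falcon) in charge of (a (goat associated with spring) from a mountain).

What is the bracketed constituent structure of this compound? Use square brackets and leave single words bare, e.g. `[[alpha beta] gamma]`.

[[mountain [spring goat]] [falcon warden]]

Overall it is a kind of warden (specifically "falcon warden"); the modifier is "mountain spring goat".
Within "mountain spring goat", the head is "goat" (specifically "spring goat") and the modifier is "mountain".
Within "spring goat", the head is "goat" and the modifier is "spring".
Within "falcon warden", the head is "warden" and the modifier is "falcon".
So the structure is [[mountain [spring goat]] [falcon warden]].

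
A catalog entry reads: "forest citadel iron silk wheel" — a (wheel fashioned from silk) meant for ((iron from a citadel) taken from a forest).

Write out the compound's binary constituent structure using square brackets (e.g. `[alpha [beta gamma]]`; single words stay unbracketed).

The outermost head in the paraphrase is "wheel" (specifically "silk wheel"), modified by "forest citadel iron".
Within "forest citadel iron", the head is "iron" (specifically "citadel iron") and the modifier is "forest".
Within "citadel iron", the head is "iron" and the modifier is "citadel".
Within "silk wheel", the head is "wheel" and the modifier is "silk".
Putting it together: [[forest [citadel iron]] [silk wheel]].

[[forest [citadel iron]] [silk wheel]]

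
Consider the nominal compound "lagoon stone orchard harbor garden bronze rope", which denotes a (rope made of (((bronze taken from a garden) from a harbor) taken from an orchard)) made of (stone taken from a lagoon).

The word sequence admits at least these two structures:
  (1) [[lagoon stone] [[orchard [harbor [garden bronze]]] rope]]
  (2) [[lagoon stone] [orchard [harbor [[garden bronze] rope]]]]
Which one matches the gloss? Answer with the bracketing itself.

The paraphrase's head is the "rope" part ("orchard harbor garden bronze rope"); its modifier is "lagoon stone".
That top-level split, carried through the inner groups, gives [[lagoon stone] [[orchard [harbor [garden bronze]]] rope]].

[[lagoon stone] [[orchard [harbor [garden bronze]]] rope]]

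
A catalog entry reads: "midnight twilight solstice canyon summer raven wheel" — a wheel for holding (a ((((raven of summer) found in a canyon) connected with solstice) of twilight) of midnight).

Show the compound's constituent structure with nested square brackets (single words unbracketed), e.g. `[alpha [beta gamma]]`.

Overall it is a kind of wheel; the modifier is "midnight twilight solstice canyon summer raven".
"midnight twilight solstice canyon summer raven" → head "raven" (specifically "twilight solstice canyon summer raven"), modifier "midnight".
"twilight solstice canyon summer raven" → head "raven" (specifically "solstice canyon summer raven"), modifier "twilight".
"solstice canyon summer raven" → head "raven" (specifically "canyon summer raven"), modifier "solstice".
"canyon summer raven" → head "raven" (specifically "summer raven"), modifier "canyon".
"summer raven" → head "raven", modifier "summer".
So the structure is [[midnight [twilight [solstice [canyon [summer raven]]]]] wheel].

[[midnight [twilight [solstice [canyon [summer raven]]]]] wheel]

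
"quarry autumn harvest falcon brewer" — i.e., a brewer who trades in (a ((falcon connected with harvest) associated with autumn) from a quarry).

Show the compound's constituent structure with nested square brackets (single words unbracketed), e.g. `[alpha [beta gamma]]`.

Overall it is a kind of brewer; the modifier is "quarry autumn harvest falcon".
Inside "quarry autumn harvest falcon": head "falcon" (specifically "autumn harvest falcon"), modifier "quarry".
Inside "autumn harvest falcon": head "falcon" (specifically "harvest falcon"), modifier "autumn".
Inside "harvest falcon": head "falcon", modifier "harvest".
Putting it together: [[quarry [autumn [harvest falcon]]] brewer].

[[quarry [autumn [harvest falcon]]] brewer]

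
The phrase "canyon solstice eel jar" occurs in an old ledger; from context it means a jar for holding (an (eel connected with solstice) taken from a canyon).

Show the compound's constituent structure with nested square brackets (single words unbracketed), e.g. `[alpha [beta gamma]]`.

At the top level: head "jar"; modifier "canyon solstice eel".
Inside "canyon solstice eel": head "eel" (specifically "solstice eel"), modifier "canyon".
Inside "solstice eel": head "eel", modifier "solstice".
Assembled: [[canyon [solstice eel]] jar].

[[canyon [solstice eel]] jar]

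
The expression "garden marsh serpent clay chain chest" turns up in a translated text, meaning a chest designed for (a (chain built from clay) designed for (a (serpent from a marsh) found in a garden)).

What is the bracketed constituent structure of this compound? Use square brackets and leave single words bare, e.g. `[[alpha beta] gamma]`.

[[[garden [marsh serpent]] [clay chain]] chest]

At the top level: head "chest"; modifier "garden marsh serpent clay chain".
Inside "garden marsh serpent clay chain": head "chain" (specifically "clay chain"), modifier "garden marsh serpent".
Inside "garden marsh serpent": head "serpent" (specifically "marsh serpent"), modifier "garden".
Inside "marsh serpent": head "serpent", modifier "marsh".
Inside "clay chain": head "chain", modifier "clay".
Assembled: [[[garden [marsh serpent]] [clay chain]] chest].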